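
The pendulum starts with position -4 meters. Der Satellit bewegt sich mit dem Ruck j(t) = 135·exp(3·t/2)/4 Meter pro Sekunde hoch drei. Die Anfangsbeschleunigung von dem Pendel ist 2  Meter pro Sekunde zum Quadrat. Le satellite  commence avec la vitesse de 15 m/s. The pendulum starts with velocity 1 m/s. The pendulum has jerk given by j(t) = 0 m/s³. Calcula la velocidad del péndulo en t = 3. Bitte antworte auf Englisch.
Starting from jerk j(t) = 0, we take 2 antiderivatives. Taking ∫j(t)dt and applying a(0) = 2, we find a(t) = 2. The antiderivative of acceleration, with v(0) = 1, gives velocity: v(t) = 2·t + 1. We have velocity v(t) = 2·t + 1. Substituting t = 3: v(3) = 7.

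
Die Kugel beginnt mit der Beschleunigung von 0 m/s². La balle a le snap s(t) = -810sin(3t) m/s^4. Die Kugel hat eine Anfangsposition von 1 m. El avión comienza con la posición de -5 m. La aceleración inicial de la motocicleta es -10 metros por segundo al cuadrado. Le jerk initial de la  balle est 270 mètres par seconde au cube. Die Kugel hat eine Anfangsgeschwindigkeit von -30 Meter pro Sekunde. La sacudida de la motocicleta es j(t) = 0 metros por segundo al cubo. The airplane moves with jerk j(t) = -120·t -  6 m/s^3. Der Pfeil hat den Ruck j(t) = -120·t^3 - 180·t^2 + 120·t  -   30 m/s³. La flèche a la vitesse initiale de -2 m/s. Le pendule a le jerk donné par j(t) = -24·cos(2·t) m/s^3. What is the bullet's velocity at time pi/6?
Starting from snap s(t) = -810·sin(3·t), we take 3 antiderivatives. The integral of snap is jerk. Using j(0) = 270, we get j(t) = 270·cos(3·t). The antiderivative of jerk, with a(0) = 0, gives acceleration: a(t) = 90·sin(3·t). The integral of acceleration, with v(0) = -30, gives velocity: v(t) = -30·cos(3·t). We have velocity v(t) = -30·cos(3·t). Substituting t = pi/6: v(pi/6) = 0.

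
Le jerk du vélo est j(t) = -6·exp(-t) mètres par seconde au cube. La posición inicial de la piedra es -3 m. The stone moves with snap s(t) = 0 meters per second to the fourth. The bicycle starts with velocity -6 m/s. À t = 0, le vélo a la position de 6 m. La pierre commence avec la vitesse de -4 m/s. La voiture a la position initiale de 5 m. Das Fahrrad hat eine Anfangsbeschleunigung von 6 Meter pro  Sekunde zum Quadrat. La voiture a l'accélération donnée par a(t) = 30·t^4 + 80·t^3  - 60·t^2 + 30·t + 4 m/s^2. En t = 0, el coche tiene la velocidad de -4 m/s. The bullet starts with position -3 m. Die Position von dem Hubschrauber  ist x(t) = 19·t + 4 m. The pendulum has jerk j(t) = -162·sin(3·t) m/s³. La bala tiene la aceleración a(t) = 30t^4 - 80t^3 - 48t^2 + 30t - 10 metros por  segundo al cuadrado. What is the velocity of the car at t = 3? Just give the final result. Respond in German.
Bei t = 3, v = 2681.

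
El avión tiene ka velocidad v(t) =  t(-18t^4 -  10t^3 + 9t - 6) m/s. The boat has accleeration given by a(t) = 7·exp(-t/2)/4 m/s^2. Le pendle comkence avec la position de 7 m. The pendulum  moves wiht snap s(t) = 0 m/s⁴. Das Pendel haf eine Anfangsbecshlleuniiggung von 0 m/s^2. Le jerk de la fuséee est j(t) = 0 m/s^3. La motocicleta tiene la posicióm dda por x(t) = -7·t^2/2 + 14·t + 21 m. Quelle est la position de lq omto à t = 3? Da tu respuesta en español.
De la ecuación de la posición x(t) = -7·t^2/2 + 14·t + 21, sustituimos t = 3 para obtener x = 63/2.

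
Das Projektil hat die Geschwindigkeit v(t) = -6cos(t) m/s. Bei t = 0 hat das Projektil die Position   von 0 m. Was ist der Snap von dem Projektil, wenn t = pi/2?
Um dies zu lösen, müssen wir 3 Ableitungen unserer Gleichung für die Geschwindigkeit v(t) = -6·cos(t) nehmen. Mit d/dt von v(t) finden wir a(t) = 6·sin(t). Mit d/dt von a(t) finden wir j(t) = 6·cos(t). Die Ableitung von dem Ruck ergibt den Snap: s(t) = -6·sin(t). Wir haben den Snap s(t) = -6·sin(t). Durch Einsetzen von t = pi/2: s(pi/2) = -6.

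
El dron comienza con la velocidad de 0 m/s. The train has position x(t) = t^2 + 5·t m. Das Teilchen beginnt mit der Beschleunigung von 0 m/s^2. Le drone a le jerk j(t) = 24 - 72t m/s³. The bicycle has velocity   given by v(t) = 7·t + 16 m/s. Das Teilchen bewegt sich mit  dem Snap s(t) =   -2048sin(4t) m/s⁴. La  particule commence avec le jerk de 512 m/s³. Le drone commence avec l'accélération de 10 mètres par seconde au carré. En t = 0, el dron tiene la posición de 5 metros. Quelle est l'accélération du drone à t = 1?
Pour résoudre ceci, nous devons prendre 1 intégrale de notre équation du jerk j(t) = 24 - 72·t. En prenant ∫j(t)dt et en appliquant a(0) = 10, nous trouvons a(t) = -36·t^2 + 24·t + 10. En utilisant a(t) = -36·t^2 + 24·t + 10 et en substituant t = 1, nous trouvons a = -2.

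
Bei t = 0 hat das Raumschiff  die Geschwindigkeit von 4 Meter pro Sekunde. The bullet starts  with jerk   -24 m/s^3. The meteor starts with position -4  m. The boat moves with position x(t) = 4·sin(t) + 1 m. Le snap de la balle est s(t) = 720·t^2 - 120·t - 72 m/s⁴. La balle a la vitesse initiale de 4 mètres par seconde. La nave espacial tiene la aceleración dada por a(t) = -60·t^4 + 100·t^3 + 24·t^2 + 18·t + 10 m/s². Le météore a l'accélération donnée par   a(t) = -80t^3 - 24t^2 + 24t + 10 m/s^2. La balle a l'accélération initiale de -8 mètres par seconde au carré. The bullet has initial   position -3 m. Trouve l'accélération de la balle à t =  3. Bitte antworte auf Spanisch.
Para resolver esto, necesitamos tomar 2 antiderivadas de nuestra ecuación del snap s(t) = 720·t^2 - 120·t - 72. La integral del snap, con j(0) = -24, da la sacudida: j(t) = 240·t^3 - 60·t^2 - 72·t - 24. Tomando ∫j(t)dt y aplicando a(0) = -8, encontramos a(t) = 60·t^4 - 20·t^3 - 36·t^2 - 24·t - 8. Usando a(t) = 60·t^4 - 20·t^3 - 36·t^2 - 24·t - 8 y sustituyendo t = 3, encontramos a = 3916.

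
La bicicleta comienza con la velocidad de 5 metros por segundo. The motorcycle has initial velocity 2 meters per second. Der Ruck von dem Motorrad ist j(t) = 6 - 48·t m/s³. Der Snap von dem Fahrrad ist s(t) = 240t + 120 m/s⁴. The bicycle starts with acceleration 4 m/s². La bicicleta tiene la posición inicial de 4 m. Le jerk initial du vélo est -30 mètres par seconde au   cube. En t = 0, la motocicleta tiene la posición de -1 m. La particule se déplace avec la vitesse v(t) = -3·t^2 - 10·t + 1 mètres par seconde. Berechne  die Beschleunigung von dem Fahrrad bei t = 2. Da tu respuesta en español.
Necesitamos integrar nuestra ecuación del snap s(t) = 240·t + 120 2 veces. La integral del snap es la sacudida. Usando j(0) = -30, obtenemos j(t) = 120·t^2 + 120·t - 30. Tomando ∫j(t)dt y aplicando a(0) = 4, encontramos a(t) = 40·t^3 + 60·t^2 - 30·t + 4. De la ecuación de la aceleración a(t) = 40·t^3 + 60·t^2 - 30·t + 4, sustituimos t = 2 para obtener a = 504.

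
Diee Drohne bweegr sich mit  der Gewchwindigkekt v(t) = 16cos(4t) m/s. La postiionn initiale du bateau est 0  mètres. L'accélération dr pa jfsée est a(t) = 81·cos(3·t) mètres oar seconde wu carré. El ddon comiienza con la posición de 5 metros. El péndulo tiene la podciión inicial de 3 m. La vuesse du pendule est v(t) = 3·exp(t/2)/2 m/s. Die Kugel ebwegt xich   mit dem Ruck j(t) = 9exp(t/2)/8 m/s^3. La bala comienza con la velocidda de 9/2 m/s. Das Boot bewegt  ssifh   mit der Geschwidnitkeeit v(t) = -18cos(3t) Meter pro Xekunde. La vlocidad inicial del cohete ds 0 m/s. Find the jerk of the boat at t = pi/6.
We must differentiate our velocity equation v(t) = -18·cos(3·t) 2 times. Differentiating velocity, we get acceleration: a(t) = 54·sin(3·t). Differentiating acceleration, we get jerk: j(t) = 162·cos(3·t). From the given jerk equation j(t) = 162·cos(3·t), we substitute t = pi/6 to get j = 0.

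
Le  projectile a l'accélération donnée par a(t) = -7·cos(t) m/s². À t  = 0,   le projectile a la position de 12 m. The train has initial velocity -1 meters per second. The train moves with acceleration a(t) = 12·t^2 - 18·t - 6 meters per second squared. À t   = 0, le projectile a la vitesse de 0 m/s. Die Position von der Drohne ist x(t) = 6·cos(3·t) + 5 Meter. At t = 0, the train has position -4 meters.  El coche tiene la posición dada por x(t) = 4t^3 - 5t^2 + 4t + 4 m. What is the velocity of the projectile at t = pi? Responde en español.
Partiendo de la aceleración a(t) = -7·cos(t), tomamos 1 integral. Tomando ∫a(t)dt y aplicando v(0) = 0, encontramos v(t) = -7·sin(t). Usando v(t) = -7·sin(t) y sustituyendo t = pi, encontramos v = 0.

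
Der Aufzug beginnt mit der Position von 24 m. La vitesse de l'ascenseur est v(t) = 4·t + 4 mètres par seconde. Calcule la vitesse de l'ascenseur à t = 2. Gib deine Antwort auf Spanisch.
De la ecuación de la velocidad v(t) = 4·t + 4, sustituimos t = 2 para obtener v = 12.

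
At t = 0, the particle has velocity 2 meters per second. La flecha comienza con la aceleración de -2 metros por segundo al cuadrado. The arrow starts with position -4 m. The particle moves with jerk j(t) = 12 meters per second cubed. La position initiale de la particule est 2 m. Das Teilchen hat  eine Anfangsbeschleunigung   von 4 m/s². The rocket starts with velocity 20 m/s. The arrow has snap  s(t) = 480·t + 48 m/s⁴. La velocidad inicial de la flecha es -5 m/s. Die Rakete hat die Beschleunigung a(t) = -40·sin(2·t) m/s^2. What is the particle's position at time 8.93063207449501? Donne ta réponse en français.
Pour résoudre ceci, nous devons prendre 3 intégrales de notre équation du jerk j(t) = 12. En prenant ∫j(t)dt et en appliquant a(0) = 4, nous trouvons a(t) = 12·t + 4. La primitive de l'accélération est la vitesse. En utilisant v(0) = 2, nous obtenons v(t) = 6·t^2 + 4·t + 2. En intégrant la vitesse et en utilisant la condition initiale x(0) = 2, nous obtenons x(t) = 2·t^3 + 2·t^2 + 2·t + 2. De l'équation de la position x(t) = 2·t^3 + 2·t^2 + 2·t + 2, nous substituons t = 8.93063207449501 pour obtenir x = 1603.92000636006.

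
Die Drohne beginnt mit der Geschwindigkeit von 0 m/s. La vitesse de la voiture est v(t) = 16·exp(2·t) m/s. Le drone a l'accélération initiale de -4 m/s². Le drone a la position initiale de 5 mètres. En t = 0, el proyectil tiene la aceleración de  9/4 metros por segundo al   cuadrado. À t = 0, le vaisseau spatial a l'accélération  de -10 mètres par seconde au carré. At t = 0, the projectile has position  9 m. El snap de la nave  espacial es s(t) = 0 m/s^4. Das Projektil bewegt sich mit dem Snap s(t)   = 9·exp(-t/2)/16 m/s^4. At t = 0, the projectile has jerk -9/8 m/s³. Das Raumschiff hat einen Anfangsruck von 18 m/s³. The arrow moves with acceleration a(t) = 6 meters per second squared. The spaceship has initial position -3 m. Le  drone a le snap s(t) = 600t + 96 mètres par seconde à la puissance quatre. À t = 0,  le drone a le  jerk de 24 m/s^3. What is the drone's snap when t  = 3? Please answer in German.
Aus der Gleichung für den Snap s(t) = 600·t + 96, setzen wir t = 3 ein und erhalten s = 1896.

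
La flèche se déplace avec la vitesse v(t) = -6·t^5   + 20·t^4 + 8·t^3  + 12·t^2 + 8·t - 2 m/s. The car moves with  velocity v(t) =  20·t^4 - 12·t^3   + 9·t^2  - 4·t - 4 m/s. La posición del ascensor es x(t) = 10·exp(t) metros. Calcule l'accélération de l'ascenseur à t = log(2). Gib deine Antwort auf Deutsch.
Ausgehend von der Position x(t) = 10·exp(t), nehmen wir 2 Ableitungen. Mit d/dt von x(t) finden wir v(t) = 10·exp(t). Durch Ableiten von der Geschwindigkeit erhalten wir die Beschleunigung: a(t) = 10·exp(t). Mit a(t) = 10·exp(t) und Einsetzen von t = log(2), finden wir a = 20.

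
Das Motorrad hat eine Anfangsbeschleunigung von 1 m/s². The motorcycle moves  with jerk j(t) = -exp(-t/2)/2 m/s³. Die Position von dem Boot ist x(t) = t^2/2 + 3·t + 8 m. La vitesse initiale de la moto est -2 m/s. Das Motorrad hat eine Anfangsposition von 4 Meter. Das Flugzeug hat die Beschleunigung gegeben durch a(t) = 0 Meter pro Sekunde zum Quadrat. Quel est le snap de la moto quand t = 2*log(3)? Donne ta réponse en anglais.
To solve this, we need to take 1 derivative of our jerk equation j(t) = -exp(-t/2)/2. Differentiating jerk, we get snap: s(t) = exp(-t/2)/4. Using s(t) = exp(-t/2)/4 and substituting t = 2*log(3), we find s = 1/12.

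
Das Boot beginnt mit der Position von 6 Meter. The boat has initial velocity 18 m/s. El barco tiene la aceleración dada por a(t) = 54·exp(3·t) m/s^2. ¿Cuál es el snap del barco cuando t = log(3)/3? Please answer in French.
En partant de l'accélération a(t) = 54·exp(3·t), nous prenons 2 dérivées. En prenant d/dt de a(t), nous trouvons j(t) = 162·exp(3·t). En prenant d/dt de j(t), nous trouvons s(t) = 486·exp(3·t). Nous avons le snap s(t) = 486·exp(3·t). En substituant t = log(3)/3: s(log(3)/3) = 1458.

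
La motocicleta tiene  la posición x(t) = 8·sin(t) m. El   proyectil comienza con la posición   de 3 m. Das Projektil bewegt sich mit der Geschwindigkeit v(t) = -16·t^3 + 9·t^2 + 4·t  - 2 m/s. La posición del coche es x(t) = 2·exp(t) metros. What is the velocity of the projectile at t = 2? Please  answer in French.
De l'équation de la vitesse v(t) = -16·t^3 + 9·t^2 + 4·t - 2, nous substituons t = 2 pour obtenir v = -86.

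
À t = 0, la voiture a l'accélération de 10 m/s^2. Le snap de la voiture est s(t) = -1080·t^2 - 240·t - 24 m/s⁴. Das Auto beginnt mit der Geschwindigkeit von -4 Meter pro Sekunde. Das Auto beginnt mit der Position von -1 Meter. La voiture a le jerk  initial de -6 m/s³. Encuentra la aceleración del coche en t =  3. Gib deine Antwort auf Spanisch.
Partiendo del snap s(t) = -1080·t^2 - 240·t - 24, tomamos 2 antiderivadas. Integrando el snap y usando la condición inicial j(0) = -6, obtenemos j(t) = -360·t^3 - 120·t^2 - 24·t - 6. La antiderivada de la sacudida es la aceleración. Usando a(0) = 10, obtenemos a(t) = -90·t^4 - 40·t^3 - 12·t^2 - 6·t + 10. De la ecuación de la aceleración a(t) = -90·t^4 - 40·t^3 - 12·t^2 - 6·t + 10, sustituimos t = 3 para obtener a = -8486.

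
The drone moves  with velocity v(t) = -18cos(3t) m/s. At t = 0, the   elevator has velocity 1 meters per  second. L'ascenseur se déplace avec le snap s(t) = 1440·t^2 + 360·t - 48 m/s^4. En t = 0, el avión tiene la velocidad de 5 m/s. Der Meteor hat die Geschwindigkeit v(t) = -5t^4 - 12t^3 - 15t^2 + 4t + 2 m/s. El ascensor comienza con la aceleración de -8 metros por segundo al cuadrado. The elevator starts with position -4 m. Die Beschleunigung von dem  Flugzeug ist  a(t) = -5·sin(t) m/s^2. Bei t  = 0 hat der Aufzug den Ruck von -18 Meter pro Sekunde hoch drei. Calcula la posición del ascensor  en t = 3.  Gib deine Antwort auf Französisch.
Pour résoudre ceci, nous devons prendre 4 primitives de notre équation du snap s(t) = 1440·t^2 + 360·t - 48. En prenant ∫s(t)dt et en appliquant j(0) = -18, nous trouvons j(t) = 480·t^3 + 180·t^2 - 48·t - 18. En intégrant le jerk et en utilisant la condition initiale a(0) = -8, nous obtenons a(t) = 120·t^4 + 60·t^3 - 24·t^2 - 18·t - 8. La primitive de l'accélération, avec v(0) = 1, donne la vitesse: v(t) = 24·t^5 + 15·t^4 - 8·t^3 - 9·t^2 - 8·t + 1. La primitive de la vitesse, avec x(0) = -4, donne la position: x(t) = 4·t^6 + 3·t^5 - 2·t^4 - 3·t^3 - 4·t^2 + t - 4. De l'équation de la position x(t) = 4·t^6 + 3·t^5 - 2·t^4 - 3·t^3 - 4·t^2 + t - 4, nous substituons t = 3 pour obtenir x = 3365.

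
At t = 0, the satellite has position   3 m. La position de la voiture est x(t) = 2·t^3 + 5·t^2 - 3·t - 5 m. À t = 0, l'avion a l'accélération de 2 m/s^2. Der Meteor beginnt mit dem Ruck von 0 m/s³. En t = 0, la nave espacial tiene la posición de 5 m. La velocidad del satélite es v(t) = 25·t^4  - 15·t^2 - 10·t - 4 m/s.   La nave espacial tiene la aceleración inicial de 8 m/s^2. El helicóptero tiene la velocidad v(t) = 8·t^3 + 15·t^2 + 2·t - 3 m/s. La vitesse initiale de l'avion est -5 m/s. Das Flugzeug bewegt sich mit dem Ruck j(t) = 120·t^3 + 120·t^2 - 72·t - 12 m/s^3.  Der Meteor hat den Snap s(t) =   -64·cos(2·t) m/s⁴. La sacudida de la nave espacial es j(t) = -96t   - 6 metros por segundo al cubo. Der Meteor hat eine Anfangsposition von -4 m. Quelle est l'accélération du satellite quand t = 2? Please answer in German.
Wir müssen unsere Gleichung für die Geschwindigkeit v(t) = 25·t^4 - 15·t^2 - 10·t - 4 1-mal ableiten. Die Ableitung von der Geschwindigkeit ergibt die Beschleunigung: a(t) = 100·t^3 - 30·t - 10. Mit a(t) = 100·t^3 - 30·t - 10 und Einsetzen von t = 2, finden wir a = 730.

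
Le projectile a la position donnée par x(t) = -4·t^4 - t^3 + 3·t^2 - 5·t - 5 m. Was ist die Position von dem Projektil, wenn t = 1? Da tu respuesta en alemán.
Mit x(t) = -4·t^4 - t^3 + 3·t^2 - 5·t - 5 und Einsetzen von t = 1, finden wir x = -12.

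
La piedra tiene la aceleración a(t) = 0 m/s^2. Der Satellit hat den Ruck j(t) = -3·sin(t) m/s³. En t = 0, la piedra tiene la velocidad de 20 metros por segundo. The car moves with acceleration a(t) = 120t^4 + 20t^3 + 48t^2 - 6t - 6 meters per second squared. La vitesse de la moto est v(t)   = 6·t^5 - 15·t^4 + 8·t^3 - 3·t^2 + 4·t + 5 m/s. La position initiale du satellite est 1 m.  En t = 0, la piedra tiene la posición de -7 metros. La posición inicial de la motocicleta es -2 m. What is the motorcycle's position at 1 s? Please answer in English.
To find the answer, we compute 1 integral of v(t) = 6·t^5 - 15·t^4 + 8·t^3 - 3·t^2 + 4·t + 5. The antiderivative of velocity is position. Using x(0) = -2, we get x(t) = t^6 - 3·t^5 + 2·t^4 - t^3 + 2·t^2 + 5·t - 2. Using x(t) = t^6 - 3·t^5 + 2·t^4 - t^3 + 2·t^2 + 5·t - 2 and substituting t = 1, we find x = 4.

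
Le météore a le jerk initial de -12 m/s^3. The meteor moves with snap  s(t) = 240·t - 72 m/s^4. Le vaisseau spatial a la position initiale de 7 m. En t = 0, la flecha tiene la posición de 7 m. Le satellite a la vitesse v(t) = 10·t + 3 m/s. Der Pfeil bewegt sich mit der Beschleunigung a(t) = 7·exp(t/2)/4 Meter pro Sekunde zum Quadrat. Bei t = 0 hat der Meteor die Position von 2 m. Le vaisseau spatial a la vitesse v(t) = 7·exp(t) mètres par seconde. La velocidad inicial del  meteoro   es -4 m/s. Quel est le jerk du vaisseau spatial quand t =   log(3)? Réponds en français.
Pour résoudre ceci, nous devons prendre 2 dérivées de notre équation de la vitesse v(t) = 7·exp(t). En dérivant la vitesse, nous obtenons l'accélération: a(t) = 7·exp(t). En dérivant l'accélération, nous obtenons le jerk: j(t) = 7·exp(t). En utilisant j(t) = 7·exp(t) et en substituant t = log(3), nous trouvons j = 21.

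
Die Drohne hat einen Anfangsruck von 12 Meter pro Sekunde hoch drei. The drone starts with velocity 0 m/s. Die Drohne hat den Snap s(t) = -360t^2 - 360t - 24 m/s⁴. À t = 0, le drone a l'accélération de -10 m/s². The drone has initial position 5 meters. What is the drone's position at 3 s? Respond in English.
We need to integrate our snap equation s(t) = -360·t^2 - 360·t - 24 4 times. Taking ∫s(t)dt and applying j(0) = 12, we find j(t) = -120·t^3 - 180·t^2 - 24·t + 12. The antiderivative of jerk is acceleration. Using a(0) = -10, we get a(t) = -30·t^4 - 60·t^3 - 12·t^2 + 12·t - 10. Integrating acceleration and using the initial condition v(0) = 0, we get v(t) = t·(-6·t^4 - 15·t^3 - 4·t^2 + 6·t - 10). Integrating velocity and using the initial condition x(0) = 5, we get x(t) = -t^6 - 3·t^5 - t^4 + 2·t^3 - 5·t^2 + 5. From the given position equation x(t) = -t^6 - 3·t^5 - t^4 + 2·t^3 - 5·t^2 + 5, we substitute t = 3 to get x = -1525.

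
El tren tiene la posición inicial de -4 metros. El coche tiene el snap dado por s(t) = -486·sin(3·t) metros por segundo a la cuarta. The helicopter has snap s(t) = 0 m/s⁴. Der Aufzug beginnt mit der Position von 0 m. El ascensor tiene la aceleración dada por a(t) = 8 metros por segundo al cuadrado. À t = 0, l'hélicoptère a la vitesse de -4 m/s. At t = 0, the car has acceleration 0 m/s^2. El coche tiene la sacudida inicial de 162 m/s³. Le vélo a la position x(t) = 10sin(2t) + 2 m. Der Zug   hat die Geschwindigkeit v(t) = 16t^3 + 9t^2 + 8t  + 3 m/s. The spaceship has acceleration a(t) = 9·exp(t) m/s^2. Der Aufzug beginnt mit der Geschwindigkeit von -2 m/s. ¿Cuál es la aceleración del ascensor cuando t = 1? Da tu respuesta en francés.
Nous avons l'accélération a(t) = 8. En substituant t = 1: a(1) = 8.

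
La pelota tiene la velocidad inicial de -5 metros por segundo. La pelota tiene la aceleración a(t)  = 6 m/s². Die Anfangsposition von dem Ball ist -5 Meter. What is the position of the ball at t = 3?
To find the answer, we compute 2 antiderivatives of a(t) = 6. Taking ∫a(t)dt and applying v(0) = -5, we find v(t) = 6·t - 5. Finding the antiderivative of v(t) and using x(0) = -5: x(t) = 3·t^2 - 5·t - 5. We have position x(t) = 3·t^2 - 5·t - 5. Substituting t = 3: x(3) = 7.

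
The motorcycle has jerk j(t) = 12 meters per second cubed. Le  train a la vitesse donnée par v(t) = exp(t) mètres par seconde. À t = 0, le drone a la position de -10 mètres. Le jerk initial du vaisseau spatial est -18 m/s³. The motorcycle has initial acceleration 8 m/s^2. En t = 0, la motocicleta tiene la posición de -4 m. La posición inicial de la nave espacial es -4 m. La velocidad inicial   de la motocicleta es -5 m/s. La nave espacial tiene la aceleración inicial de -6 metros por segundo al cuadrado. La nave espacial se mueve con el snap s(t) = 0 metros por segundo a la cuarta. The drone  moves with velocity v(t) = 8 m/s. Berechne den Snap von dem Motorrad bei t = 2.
Ausgehend von dem Ruck j(t) = 12, nehmen wir 1 Ableitung. Mit d/dt von j(t) finden wir s(t) = 0. Mit s(t) = 0 und Einsetzen von t = 2, finden wir s = 0.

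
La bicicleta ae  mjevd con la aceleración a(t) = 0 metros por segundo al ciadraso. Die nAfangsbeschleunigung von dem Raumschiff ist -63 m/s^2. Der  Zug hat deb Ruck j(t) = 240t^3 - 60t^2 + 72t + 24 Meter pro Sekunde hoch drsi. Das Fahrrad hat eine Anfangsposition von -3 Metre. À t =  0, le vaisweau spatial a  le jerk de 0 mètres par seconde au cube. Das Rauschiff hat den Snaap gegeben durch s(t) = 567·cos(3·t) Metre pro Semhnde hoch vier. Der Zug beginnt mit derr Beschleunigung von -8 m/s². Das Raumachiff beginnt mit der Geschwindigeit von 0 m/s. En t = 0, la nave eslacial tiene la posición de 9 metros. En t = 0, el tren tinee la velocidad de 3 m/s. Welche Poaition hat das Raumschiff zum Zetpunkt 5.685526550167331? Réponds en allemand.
Ausgehend von dem Snap s(t) = 567·cos(3·t), nehmen wir 4 Stammfunktionen. Die Stammfunktion von dem Snap ist der Ruck. Mit j(0) = 0 erhalten wir j(t) = 189·sin(3·t). Durch Integration von dem Ruck und Verwendung der Anfangsbedingung a(0) = -63, erhalten wir a(t) = -63·cos(3·t). Durch Integration von der Beschleunigung und Verwendung der Anfangsbedingung v(0) = 0, erhalten wir v(t) = -21·sin(3·t). Durch Integration von der Geschwindigkeit und Verwendung der Anfangsbedingung x(0) = 9, erhalten wir x(t) = 7·cos(3·t) + 2. Mit x(t) = 7·cos(3·t) + 2 und Einsetzen von t = 5.685526550167331, finden wir x = 0.457504465764832.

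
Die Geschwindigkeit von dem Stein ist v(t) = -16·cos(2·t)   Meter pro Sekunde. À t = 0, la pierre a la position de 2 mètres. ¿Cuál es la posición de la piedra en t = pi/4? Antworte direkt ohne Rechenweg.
En t = pi/4, x = -6.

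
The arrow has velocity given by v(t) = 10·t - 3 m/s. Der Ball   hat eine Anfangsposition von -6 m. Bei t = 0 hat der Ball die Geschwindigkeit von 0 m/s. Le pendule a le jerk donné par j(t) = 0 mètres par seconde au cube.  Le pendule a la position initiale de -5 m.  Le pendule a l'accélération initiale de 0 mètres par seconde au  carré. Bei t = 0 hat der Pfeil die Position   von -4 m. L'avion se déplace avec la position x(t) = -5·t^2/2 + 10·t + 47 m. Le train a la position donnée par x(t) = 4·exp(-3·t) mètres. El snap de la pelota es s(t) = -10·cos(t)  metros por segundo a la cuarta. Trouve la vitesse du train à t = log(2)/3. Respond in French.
Nous devons dériver notre équation de la position x(t) = 4·exp(-3·t) 1 fois. En prenant d/dt de x(t), nous trouvons v(t) = -12·exp(-3·t). De l'équation de la vitesse v(t) = -12·exp(-3·t), nous substituons t = log(2)/3 pour obtenir v = -6.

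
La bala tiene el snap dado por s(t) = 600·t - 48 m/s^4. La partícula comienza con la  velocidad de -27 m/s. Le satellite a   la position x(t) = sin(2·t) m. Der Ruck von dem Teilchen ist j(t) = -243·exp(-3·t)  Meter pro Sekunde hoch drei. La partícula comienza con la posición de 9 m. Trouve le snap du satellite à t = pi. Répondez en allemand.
Um dies zu lösen, müssen wir 4 Ableitungen unserer Gleichung für die Position x(t) = sin(2·t) nehmen. Durch Ableiten von der Position erhalten wir die Geschwindigkeit: v(t) = 2·cos(2·t). Mit d/dt von v(t) finden wir a(t) = -4·sin(2·t). Mit d/dt von a(t) finden wir j(t) = -8·cos(2·t). Mit d/dt von j(t) finden wir s(t) = 16·sin(2·t). Mit s(t) = 16·sin(2·t) und Einsetzen von t = pi, finden wir s = 0.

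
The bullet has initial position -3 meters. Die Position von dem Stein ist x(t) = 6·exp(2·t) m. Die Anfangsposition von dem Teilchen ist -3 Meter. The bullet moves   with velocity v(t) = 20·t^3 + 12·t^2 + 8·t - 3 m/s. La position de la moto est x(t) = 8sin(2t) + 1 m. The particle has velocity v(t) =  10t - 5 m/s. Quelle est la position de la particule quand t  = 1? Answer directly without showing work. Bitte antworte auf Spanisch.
x(1) = -3.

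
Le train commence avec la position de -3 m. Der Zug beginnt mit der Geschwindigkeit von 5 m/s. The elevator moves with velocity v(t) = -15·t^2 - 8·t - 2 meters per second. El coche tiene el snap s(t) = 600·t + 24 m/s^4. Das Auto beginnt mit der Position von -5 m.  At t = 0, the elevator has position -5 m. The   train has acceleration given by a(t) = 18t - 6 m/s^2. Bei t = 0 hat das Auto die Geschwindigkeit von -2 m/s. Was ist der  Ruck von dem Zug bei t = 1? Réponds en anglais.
Starting from acceleration a(t) = 18·t - 6, we take 1 derivative. Differentiating acceleration, we get jerk: j(t) = 18. We have jerk j(t) = 18. Substituting t = 1: j(1) = 18.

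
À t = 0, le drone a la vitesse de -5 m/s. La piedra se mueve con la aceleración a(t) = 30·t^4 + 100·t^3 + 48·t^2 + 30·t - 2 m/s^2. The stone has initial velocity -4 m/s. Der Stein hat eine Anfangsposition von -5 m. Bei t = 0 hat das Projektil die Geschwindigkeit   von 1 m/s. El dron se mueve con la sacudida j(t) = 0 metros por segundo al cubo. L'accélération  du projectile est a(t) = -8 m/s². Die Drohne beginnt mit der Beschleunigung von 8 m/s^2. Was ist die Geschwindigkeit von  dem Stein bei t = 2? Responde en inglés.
Starting from acceleration a(t) = 30·t^4 + 100·t^3 + 48·t^2 + 30·t - 2, we take 1 antiderivative. Taking ∫a(t)dt and applying v(0) = -4, we find v(t) = 6·t^5 + 25·t^4 + 16·t^3 + 15·t^2 - 2·t - 4. Using v(t) = 6·t^5 + 25·t^4 + 16·t^3 + 15·t^2 - 2·t - 4 and substituting t = 2, we find v = 772.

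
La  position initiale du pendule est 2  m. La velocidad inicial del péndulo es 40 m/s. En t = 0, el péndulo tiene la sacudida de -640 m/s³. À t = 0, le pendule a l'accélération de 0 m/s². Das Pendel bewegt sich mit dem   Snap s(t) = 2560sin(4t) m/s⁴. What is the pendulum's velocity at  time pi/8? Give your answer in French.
Pour résoudre ceci, nous devons prendre 3 intégrales de notre équation du snap s(t) = 2560·sin(4·t). L'intégrale du snap est le jerk. En utilisant j(0) = -640, nous obtenons j(t) = -640·cos(4·t). La primitive du jerk est l'accélération. En utilisant a(0) = 0, nous obtenons a(t) = -160·sin(4·t). En prenant ∫a(t)dt et en appliquant v(0) = 40, nous trouvons v(t) = 40·cos(4·t). De l'équation de la vitesse v(t) = 40·cos(4·t), nous substituons t = pi/8 pour obtenir v = 0.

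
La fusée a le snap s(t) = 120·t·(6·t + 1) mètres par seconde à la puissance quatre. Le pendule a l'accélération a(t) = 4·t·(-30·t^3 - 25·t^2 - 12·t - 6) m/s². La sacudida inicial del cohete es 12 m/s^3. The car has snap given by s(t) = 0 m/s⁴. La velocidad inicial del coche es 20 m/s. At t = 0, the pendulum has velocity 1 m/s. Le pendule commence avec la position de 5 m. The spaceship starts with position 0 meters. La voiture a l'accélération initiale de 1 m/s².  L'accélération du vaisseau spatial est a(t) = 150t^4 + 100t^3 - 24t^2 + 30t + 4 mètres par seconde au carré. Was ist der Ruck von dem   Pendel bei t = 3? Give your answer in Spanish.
Debemos derivar nuestra ecuación de la aceleración a(t) = 4·t·(-30·t^3 - 25·t^2 - 12·t - 6) 1 vez. Derivando la aceleración, obtenemos la sacudida: j(t) = -120·t^3 - 100·t^2 + 4·t·(-90·t^2 - 50·t - 12) - 48·t - 24. Usando j(t) = -120·t^3 - 100·t^2 + 4·t·(-90·t^2 - 50·t - 12) - 48·t - 24 y sustituyendo t = 3, encontramos j = -15972.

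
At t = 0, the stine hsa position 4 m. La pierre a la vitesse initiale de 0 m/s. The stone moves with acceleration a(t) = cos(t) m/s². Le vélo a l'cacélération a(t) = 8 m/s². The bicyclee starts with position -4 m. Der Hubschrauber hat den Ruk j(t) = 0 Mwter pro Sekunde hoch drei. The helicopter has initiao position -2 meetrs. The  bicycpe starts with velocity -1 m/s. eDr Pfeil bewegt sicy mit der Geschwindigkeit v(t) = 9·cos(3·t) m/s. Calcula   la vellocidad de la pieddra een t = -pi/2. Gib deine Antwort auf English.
To solve this, we need to take 1 integral of our acceleration equation a(t) = cos(t). Integrating acceleration and using the initial condition v(0) = 0, we get v(t) = sin(t). We have velocity v(t) = sin(t). Substituting t = -pi/2: v(-pi/2) = -1.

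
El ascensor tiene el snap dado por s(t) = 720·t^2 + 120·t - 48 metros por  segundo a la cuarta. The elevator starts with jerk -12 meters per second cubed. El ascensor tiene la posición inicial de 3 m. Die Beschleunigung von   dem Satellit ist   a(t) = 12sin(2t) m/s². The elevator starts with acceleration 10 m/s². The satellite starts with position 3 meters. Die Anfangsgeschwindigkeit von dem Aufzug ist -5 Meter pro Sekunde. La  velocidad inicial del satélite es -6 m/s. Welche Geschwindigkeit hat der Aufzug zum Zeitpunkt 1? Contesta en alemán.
Ausgehend von dem Snap s(t) = 720·t^2 + 120·t - 48, nehmen wir 3 Integrale. Die Stammfunktion von dem Snap ist der Ruck. Mit j(0) = -12 erhalten wir j(t) = 240·t^3 + 60·t^2 - 48·t - 12. Die Stammfunktion von dem Ruck ist die Beschleunigung. Mit a(0) = 10 erhalten wir a(t) = 60·t^4 + 20·t^3 - 24·t^2 - 12·t + 10. Das Integral von der Beschleunigung, mit v(0) = -5, ergibt die Geschwindigkeit: v(t) = 12·t^5 + 5·t^4 - 8·t^3 - 6·t^2 + 10·t - 5. Mit v(t) = 12·t^5 + 5·t^4 - 8·t^3 - 6·t^2 + 10·t - 5 und Einsetzen von t = 1, finden wir v = 8.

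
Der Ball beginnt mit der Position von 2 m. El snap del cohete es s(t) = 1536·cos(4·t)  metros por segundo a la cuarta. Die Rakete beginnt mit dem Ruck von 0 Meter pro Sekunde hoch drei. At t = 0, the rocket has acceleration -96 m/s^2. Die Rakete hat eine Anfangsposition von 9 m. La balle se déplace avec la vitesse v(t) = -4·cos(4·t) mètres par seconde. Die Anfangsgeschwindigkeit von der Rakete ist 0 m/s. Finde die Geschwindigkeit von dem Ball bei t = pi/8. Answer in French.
Nous avons la vitesse v(t) = -4·cos(4·t). En substituant t = pi/8: v(pi/8) = 0.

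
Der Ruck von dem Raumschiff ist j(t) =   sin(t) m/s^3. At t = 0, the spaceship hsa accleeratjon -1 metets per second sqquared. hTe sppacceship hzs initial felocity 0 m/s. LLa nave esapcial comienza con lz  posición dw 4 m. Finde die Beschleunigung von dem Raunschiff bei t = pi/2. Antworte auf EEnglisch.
Starting from jerk j(t) = sin(t), we take 1 antiderivative. Finding the antiderivative of j(t) and using a(0) = -1: a(t) = -cos(t). Using a(t) = -cos(t) and substituting t = pi/2, we find a = 0.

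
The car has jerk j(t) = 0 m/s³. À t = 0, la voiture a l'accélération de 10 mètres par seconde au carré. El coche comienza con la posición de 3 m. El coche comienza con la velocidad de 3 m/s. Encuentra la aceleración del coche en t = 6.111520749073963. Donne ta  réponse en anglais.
We need to integrate our jerk equation j(t) = 0 1 time. The integral of jerk, with a(0) = 10, gives acceleration: a(t) = 10. We have acceleration a(t) = 10. Substituting t = 6.111520749073963: a(6.111520749073963) = 10.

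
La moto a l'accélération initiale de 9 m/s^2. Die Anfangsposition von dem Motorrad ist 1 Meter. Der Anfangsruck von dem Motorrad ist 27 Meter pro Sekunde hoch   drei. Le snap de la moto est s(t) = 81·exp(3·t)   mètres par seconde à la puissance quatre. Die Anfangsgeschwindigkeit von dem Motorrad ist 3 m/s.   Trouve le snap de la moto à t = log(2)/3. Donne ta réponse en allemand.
Mit s(t) = 81·exp(3·t) und Einsetzen von t = log(2)/3, finden wir s = 162.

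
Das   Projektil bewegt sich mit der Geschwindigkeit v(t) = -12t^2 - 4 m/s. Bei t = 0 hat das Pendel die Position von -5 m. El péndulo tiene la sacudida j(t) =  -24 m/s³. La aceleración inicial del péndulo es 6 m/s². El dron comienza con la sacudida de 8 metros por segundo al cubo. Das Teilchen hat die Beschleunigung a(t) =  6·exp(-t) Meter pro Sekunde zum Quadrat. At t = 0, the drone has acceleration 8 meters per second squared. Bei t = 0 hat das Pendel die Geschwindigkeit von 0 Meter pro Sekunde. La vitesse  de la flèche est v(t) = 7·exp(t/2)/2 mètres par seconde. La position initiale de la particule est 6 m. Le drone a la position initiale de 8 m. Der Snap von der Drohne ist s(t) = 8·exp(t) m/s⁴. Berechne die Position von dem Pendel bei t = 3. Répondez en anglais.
We must find the antiderivative of our jerk equation j(t) = -24 3 times. The integral of jerk, with a(0) = 6, gives acceleration: a(t) = 6 - 24·t. The integral of acceleration, with v(0) = 0, gives velocity: v(t) = 6·t·(1 - 2·t). The integral of velocity, with x(0) = -5, gives position: x(t) = -4·t^3 + 3·t^2 - 5. Using x(t) = -4·t^3 + 3·t^2 - 5 and substituting t = 3, we find x = -86.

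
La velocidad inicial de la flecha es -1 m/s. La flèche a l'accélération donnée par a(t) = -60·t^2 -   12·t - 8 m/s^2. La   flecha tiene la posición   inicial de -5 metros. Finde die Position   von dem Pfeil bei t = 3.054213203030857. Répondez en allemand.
Wir müssen unsere Gleichung für die Beschleunigung a(t) = -60·t^2 - 12·t - 8 2-mal integrieren. Die Stammfunktion von der Beschleunigung, mit v(0) = -1, ergibt die Geschwindigkeit: v(t) = -20·t^3 - 6·t^2 - 8·t - 1. Das Integral von der Geschwindigkeit, mit x(0) = -5, ergibt die Position: x(t) = -5·t^4 - 2·t^3 - 4·t^2 - t - 5. Wir haben die Position x(t) = -5·t^4 - 2·t^3 - 4·t^2 - t - 5. Durch Einsetzen von t = 3.054213203030857: x(3.054213203030857) = -537.426103571963.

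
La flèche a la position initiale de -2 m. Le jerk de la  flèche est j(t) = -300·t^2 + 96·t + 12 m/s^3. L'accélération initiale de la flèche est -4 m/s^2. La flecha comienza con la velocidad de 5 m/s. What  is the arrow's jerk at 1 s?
We have jerk j(t) = -300·t^2 + 96·t + 12. Substituting t = 1: j(1) = -192.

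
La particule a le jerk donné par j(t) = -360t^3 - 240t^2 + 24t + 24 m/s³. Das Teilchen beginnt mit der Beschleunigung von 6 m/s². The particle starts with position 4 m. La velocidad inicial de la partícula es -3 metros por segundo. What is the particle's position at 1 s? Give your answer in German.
Um dies zu lösen, müssen wir 3 Integrale unserer Gleichung für den Ruck j(t) = -360·t^3 - 240·t^2 + 24·t + 24 finden. Durch Integration von dem Ruck und Verwendung der Anfangsbedingung a(0) = 6, erhalten wir a(t) = -90·t^4 - 80·t^3 + 12·t^2 + 24·t + 6. Das Integral von der Beschleunigung ist die Geschwindigkeit. Mit v(0) = -3 erhalten wir v(t) = -18·t^5 - 20·t^4 + 4·t^3 + 12·t^2 + 6·t - 3. Die Stammfunktion von der Geschwindigkeit, mit x(0) = 4, ergibt die Position: x(t) = -3·t^6 - 4·t^5 + t^4 + 4·t^3 + 3·t^2 - 3·t + 4. Aus der Gleichung für die Position x(t) = -3·t^6 - 4·t^5 + t^4 + 4·t^3 + 3·t^2 - 3·t + 4, setzen wir t = 1 ein und erhalten x = 2.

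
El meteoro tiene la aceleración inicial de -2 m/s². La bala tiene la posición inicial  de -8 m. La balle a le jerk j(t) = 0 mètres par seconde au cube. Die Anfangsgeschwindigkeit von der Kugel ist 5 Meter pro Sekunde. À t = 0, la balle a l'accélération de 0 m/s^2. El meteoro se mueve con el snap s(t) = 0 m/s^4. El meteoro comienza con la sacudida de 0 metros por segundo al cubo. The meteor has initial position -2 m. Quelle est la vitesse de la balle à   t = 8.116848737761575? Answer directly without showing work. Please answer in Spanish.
v(8.116848737761575) = 5.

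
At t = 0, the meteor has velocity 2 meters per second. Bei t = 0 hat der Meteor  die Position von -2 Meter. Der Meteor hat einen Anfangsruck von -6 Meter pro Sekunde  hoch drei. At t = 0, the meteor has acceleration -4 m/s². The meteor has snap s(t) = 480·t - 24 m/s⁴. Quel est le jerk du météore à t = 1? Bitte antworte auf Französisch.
Pour résoudre ceci, nous devons prendre 1 primitive de notre équation du snap s(t) = 480·t - 24. L'intégrale du snap, avec j(0) = -6, donne le jerk: j(t) = 240·t^2 - 24·t - 6. De l'équation du jerk j(t) = 240·t^2 - 24·t - 6, nous substituons t = 1 pour obtenir j = 210.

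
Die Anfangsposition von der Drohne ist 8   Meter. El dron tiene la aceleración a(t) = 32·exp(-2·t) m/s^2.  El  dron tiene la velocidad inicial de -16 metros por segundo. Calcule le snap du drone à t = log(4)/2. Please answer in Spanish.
Partiendo de la aceleración a(t) = 32·exp(-2·t), tomamos 2 derivadas. La derivada de la aceleración da la sacudida: j(t) = -64·exp(-2·t). Tomando d/dt de j(t), encontramos s(t) = 128·exp(-2·t). Usando s(t) = 128·exp(-2·t) y sustituyendo t = log(4)/2, encontramos s = 32.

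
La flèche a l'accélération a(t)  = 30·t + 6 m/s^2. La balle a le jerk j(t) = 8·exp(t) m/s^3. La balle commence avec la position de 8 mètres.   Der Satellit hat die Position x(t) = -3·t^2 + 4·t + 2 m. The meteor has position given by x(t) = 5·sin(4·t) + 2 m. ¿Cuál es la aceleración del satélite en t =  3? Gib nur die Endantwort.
La aceleración en t = 3 es a = -6.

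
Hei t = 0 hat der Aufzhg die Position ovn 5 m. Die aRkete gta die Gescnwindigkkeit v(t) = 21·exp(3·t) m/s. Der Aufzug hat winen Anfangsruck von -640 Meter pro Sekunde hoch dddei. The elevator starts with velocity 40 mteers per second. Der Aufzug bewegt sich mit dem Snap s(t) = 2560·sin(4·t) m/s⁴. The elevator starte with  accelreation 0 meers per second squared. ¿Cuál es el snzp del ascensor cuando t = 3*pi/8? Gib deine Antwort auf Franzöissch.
De l'équation du snap s(t) = 2560·sin(4·t), nous substituons t = 3*pi/8 pour obtenir s = -2560.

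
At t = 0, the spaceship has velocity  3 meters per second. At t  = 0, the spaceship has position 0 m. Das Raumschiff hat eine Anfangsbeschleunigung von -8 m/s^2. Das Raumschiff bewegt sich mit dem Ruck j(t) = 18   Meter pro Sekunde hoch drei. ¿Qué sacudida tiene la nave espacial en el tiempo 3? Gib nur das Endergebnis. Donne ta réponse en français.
Le jerk à t = 3 est j = 18.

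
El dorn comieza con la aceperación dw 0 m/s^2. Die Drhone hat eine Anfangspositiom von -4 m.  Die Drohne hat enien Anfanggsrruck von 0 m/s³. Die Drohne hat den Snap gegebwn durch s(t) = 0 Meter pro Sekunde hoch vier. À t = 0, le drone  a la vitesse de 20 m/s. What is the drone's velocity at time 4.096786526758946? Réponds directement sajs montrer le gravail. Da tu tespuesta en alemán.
Die Geschwindigkeit bei t = 4.096786526758946 ist v = 20.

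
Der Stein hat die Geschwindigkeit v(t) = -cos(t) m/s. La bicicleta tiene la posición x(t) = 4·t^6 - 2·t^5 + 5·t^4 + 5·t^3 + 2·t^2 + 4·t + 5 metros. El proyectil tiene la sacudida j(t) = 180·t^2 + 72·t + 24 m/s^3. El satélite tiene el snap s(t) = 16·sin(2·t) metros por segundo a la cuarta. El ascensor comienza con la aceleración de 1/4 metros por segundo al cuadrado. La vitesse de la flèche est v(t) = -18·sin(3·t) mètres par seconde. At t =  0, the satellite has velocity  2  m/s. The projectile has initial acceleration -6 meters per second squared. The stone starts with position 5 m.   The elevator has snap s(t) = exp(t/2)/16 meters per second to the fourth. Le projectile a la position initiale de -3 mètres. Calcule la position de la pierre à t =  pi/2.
Nous devons intégrer notre équation de la vitesse v(t) = -cos(t) 1 fois. En prenant ∫v(t)dt et en appliquant x(0) = 5, nous trouvons x(t) = 5 - sin(t). En utilisant x(t) = 5 - sin(t) et en substituant t = pi/2, nous trouvons x = 4.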